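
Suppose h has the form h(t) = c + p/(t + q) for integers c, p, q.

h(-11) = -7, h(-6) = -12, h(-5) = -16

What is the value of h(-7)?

(h(t) − c)(t + q) = p for each data point; the three points give a linear system in c and q, then p follows.
Solving: c = -4, q = 3, p = 24, so h(t) = -4 + 24/(t + 3).
Then h(-7) = -4 + 24/(-4) = -10.

-10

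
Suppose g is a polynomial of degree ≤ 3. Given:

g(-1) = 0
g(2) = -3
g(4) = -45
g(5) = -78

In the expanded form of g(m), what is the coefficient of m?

3

Write g(m) = am³ + bm² + cm + d; the 4 given values yield a linear system in the 4 coefficients.
Solving, the leading coefficient vanishes, and g(m) = -4m² + 3m + 7.
The coefficient of m is 3.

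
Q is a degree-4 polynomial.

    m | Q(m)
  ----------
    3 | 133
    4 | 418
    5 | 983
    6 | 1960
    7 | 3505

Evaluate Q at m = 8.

Write Q(m) = am^4 + bm³ + cm² + dm + e; the 5 given values yield a linear system in the 5 coefficients.
Solving, Q(m) = m^4 + 4m³ - 5m² - 3m - 2.
Then Q(8) = 5798.

5798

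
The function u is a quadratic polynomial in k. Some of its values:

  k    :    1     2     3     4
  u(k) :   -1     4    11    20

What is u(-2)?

-4

First differences: 5, 7, 9. Second differences: 2, 2.
Level-2 differences are constant, so u has degree 2.
Fitting a degree-2 polynomial gives u(k) = k² + 2k - 4.
Then u(-2) = -4.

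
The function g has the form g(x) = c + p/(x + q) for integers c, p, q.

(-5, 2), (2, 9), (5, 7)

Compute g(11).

6

(g(x) − c)(x + q) = p for each data point; the three points give a linear system in c and q, then p follows.
Solving: c = 5, q = 1, p = 12, so g(x) = 5 + 12/(x + 1).
Then g(11) = 5 + 12/12 = 6.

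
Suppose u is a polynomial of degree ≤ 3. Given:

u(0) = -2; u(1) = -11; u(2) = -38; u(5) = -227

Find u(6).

-326

Write u(t) = at³ + bt² + ct + d; the 4 given values yield a linear system in the 4 coefficients.
Solving, the leading coefficient vanishes, and u(t) = -9t² - 2.
Then u(6) = -326.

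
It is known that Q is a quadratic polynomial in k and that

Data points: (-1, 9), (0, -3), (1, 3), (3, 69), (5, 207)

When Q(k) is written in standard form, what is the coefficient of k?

Write Q(k) = ak² + bk + c; the 5 given values yield a linear system in the 3 coefficients.
Solving, Q(k) = 9k² - 3k - 3.
The coefficient of k is -3.

-3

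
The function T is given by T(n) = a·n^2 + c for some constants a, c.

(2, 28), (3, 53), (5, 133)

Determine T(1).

From T(2) = 28 and T(3) = 53: 4a + c = 28 and 9a + c = 53.
Subtracting: 5a = 25, so a = 5; then c = 28 − 5·4 = 8.
So T(n) = 5n² + 8, and T(1) = 13.

13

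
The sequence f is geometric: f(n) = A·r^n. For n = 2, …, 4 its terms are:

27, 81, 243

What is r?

Consecutive ratio: 81/27 = 3, and 243/81 = 3, so r = 3.
Then A·3^2 = 27 gives A = 3, and f(n) = 3·3^n.

3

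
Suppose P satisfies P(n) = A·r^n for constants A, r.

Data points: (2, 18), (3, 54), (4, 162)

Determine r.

3

Consecutive ratio: 54/18 = 3, and 162/54 = 3, so r = 3.
Then A·3^2 = 18 gives A = 2, and P(n) = 2·3^n.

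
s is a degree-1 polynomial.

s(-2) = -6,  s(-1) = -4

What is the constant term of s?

Write s(k) = ak + b; the 2 given values yield a linear system in the 2 coefficients.
Solving, s(k) = 2k - 2.
The constant term is s(0) = -2.

-2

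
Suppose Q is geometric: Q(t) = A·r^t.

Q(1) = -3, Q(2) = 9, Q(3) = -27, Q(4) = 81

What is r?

Consecutive ratio: 9/(-3) = -3, and -27/9 = -3, so r = -3.
Then A·(-3)^1 = -3 gives A = 1, and Q(t) = 1·(-3)^t.

-3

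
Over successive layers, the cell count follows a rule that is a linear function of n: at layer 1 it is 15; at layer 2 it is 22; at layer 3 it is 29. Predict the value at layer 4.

36

Write the value at n as u(n).
First differences: 7, 7.
Level-1 differences are constant, so u has degree 1.
Fitting a degree-1 polynomial gives u(n) = 7n + 8.
Then u(4) = 36.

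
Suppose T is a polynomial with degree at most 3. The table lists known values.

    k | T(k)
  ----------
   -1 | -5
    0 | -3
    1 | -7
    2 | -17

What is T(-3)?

First differences: 2, -4, -10. Second differences: -6, -6.
Level-2 differences are constant, so T has degree 2.
Fitting a degree-2 polynomial gives T(k) = -3k² - k - 3.
Then T(-3) = -27.

-27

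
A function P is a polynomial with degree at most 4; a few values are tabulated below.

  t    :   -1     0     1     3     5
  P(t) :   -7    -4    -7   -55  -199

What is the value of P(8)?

Write P(t) = at^4 + bt³ + ct² + dt + e; the 5 given values yield a linear system in the 5 coefficients.
Solving, the leading coefficient vanishes, and P(t) = -t³ - 3t² + t - 4.
Then P(8) = -700.

-700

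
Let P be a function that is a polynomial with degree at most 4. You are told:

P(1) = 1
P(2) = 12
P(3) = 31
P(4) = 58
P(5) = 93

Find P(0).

Write P(m) = am^4 + bm³ + cm² + dm + e; the 5 given values yield a linear system in the 5 coefficients.
Solving, the top 2 coefficients vanish, and P(m) = 4m² - m - 2.
Then P(0) = -2.

-2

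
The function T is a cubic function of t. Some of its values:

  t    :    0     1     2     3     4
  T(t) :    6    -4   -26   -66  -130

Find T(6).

-354

First differences: -10, -22, -40, -64. Second differences: -12, -18, -24. Third differences: -6, -6.
Level-3 differences are constant, so T has degree 3.
Fitting a degree-3 polynomial gives T(t) = -t³ - 3t² - 6t + 6.
Then T(6) = -354.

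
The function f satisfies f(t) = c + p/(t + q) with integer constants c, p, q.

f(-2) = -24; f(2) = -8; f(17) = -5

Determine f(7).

-6

(f(t) − c)(t + q) = p for each data point; the three points give a linear system in c and q, then p follows.
Solving: c = -4, q = 3, p = -20, so f(t) = -4 − 20/(t + 3).
Then f(7) = -4 − 20/10 = -6.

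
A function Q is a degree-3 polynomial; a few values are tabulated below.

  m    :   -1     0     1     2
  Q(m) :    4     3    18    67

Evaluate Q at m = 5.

Write Q(m) = am³ + bm² + cm + d; the 4 given values yield a linear system in the 4 coefficients.
Solving, Q(m) = 3m³ + 8m² + 4m + 3.
Then Q(5) = 598.

598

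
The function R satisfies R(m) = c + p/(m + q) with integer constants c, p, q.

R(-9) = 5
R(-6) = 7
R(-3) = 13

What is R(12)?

-2

(R(m) − c)(m + q) = p for each data point; the three points give a linear system in c and q, then p follows.
Solving: c = 1, q = 0, p = -36, so R(m) = 1 − 36/(m + 0).
Then R(12) = 1 − 36/12 = -2.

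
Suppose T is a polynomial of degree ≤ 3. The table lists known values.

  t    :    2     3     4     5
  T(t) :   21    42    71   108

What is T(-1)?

6

First differences: 21, 29, 37. Second differences: 8, 8.
Level-2 differences are constant, so T has degree 2.
Fitting a degree-2 polynomial gives T(t) = 4t² + t + 3.
Then T(-1) = 6.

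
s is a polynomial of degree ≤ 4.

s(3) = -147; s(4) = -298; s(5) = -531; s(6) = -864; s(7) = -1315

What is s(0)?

Write s(k) = ak^4 + bk³ + ck² + dk + e; the 5 given values yield a linear system in the 5 coefficients.
Solving, the leading coefficient vanishes, and s(k) = -3k³ - 5k² - 5k - 6.
The constant term is s(0) = -6.

-6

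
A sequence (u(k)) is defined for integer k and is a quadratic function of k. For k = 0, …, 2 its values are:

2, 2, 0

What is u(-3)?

-10

Write u(k) = ak² + bk + c; the 3 given values yield a linear system in the 3 coefficients.
Solving, u(k) = -k² + k + 2.
Then u(-3) = -10.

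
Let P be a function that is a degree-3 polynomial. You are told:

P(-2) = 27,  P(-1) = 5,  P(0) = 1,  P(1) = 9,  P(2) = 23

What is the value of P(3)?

First differences: -22, -4, 8, 14. Second differences: 18, 12, 6. Third differences: -6, -6.
Level-3 differences are constant, so P has degree 3.
Fitting a degree-3 polynomial gives P(k) = -k³ + 6k² + 3k + 1.
Then P(3) = 37.

37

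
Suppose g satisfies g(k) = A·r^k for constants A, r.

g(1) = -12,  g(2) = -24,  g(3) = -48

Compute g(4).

Consecutive ratio: -24/(-12) = 2, and -48/(-24) = 2, so r = 2.
Then A·2^1 = -12 gives A = -6, and g(k) = -6·2^k.
g(4) = -6·2^4 = -96.

-96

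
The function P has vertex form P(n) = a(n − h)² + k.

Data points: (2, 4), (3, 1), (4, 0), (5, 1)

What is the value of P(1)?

9

First differences -3, -1, 1; second difference 2 = 2a, so a = 1.
Expanding, the n-coefficient is −2ah = -2h; matching it to the data gives h = 4, and then k = 0.
So P(n) = 1(n − 4)² + 0.
P(1) = 1·(-3)² + 0 = 9.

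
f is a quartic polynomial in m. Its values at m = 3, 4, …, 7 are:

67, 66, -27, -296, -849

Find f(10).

-5652

Write f(m) = am^4 + bm³ + cm² + dm + e; the 5 given values yield a linear system in the 5 coefficients.
Solving, f(m) = -m^4 + 4m³ + 3m² + 5m - 2.
Then f(10) = -5652.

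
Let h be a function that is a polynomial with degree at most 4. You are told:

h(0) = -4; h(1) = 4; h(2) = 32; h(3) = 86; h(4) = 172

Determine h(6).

464

First differences: 8, 28, 54, 86. Second differences: 20, 26, 32. Third differences: 6, 6.
Level-3 differences are constant, so h has degree 3.
Fitting a degree-3 polynomial gives h(n) = n³ + 7n² - 4.
Then h(6) = 464.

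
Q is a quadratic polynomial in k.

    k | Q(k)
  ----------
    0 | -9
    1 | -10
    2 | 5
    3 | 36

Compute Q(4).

First differences: -1, 15, 31. Second differences: 16, 16.
Level-2 differences are constant, so Q has degree 2.
Fitting a degree-2 polynomial gives Q(k) = 8k² - 9k - 9.
Then Q(4) = 83.

83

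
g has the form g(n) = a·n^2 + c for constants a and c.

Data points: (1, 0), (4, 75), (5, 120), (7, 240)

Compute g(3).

40

From g(1) = 0 and g(4) = 75: 1a + c = 0 and 16a + c = 75.
Subtracting: 15a = 75, so a = 5; then c = 0 − 5·1 = -5.
So g(n) = 5n² − 5, and g(3) = 40.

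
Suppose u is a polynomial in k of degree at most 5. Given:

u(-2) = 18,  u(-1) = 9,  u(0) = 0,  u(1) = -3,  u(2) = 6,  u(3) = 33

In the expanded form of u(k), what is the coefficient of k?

-7

First differences: -9, -9, -3, 9, 27. Second differences: 0, 6, 12, 18. Third differences: 6, 6, 6.
Level-3 differences are constant, so u has degree 3.
Fitting a degree-3 polynomial gives u(k) = k³ + 3k² - 7k.
The coefficient of k is -7.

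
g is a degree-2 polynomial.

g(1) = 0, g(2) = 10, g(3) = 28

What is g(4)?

54

Write g(k) = ak² + bk + c; the 3 given values yield a linear system in the 3 coefficients.
Solving, g(k) = 4k² - 2k - 2.
Then g(4) = 54.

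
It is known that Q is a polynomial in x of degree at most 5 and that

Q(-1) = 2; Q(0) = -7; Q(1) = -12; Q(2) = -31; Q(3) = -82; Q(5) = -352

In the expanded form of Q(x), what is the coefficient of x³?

Write Q(x) = ax^5 + bx^4 + cx³ + dx² + ex + p; the 6 given values yield a linear system in the 6 coefficients.
Solving, the top 2 coefficients vanish, and Q(x) = -3x³ + 2x² - 4x - 7.
The coefficient of x³ is -3.

-3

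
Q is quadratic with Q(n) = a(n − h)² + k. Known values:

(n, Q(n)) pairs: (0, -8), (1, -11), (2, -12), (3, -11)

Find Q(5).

First differences -3, -1, 1; second difference 2 = 2a, so a = 1.
Expanding, the n-coefficient is −2ah = -2h; matching it to the data gives h = 2, and then k = -12.
So Q(n) = 1(n − 2)² − 12.
Q(5) = 1·3² − 12 = -3.

-3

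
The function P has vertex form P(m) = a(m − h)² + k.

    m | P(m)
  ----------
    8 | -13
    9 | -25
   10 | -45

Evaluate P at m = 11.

-73

First differences -12, -20; second difference -8 = 2a, so a = -4.
Expanding, the m-coefficient is −2ah = 8h; matching it to the data gives h = 7, and then k = -9.
So P(m) = -4(m − 7)² − 9.
P(11) = -4·4² − 9 = -73.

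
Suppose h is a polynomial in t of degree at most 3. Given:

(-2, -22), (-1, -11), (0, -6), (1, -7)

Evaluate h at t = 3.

First differences: 11, 5, -1. Second differences: -6, -6.
Level-2 differences are constant, so h has degree 2.
Fitting a degree-2 polynomial gives h(t) = -3t² + 2t - 6.
Then h(3) = -27.

-27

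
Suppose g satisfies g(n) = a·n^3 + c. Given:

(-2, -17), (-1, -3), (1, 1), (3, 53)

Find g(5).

From g(-2) = -17 and g(-1) = -3: -8a + c = -17 and -1a + c = -3.
Subtracting: 7a = 14, so a = 2; then c = -17 − 2·(-8) = -1.
So g(n) = 2n³ − 1, and g(5) = 249.

249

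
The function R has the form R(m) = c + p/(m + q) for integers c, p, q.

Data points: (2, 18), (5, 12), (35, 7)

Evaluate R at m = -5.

(R(m) − c)(m + q) = p for each data point; the three points give a linear system in c and q, then p follows.
Solving: c = 6, q = 1, p = 36, so R(m) = 6 + 36/(m + 1).
Then R(-5) = 6 + 36/(-4) = -3.

-3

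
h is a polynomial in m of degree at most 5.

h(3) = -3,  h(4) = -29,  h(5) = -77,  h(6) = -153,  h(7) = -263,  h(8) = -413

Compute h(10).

Write h(m) = am^5 + bm^4 + cm³ + dm² + em + p; the 6 given values yield a linear system in the 6 coefficients.
Solving, the top 2 coefficients vanish, and h(m) = -m³ + m² + 4m + 3.
Then h(10) = -857.

-857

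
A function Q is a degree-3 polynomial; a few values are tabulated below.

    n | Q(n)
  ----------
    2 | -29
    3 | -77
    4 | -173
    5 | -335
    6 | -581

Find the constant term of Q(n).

-5

First differences: -48, -96, -162, -246. Second differences: -48, -66, -84. Third differences: -18, -18.
Level-3 differences are constant, so Q has degree 3.
Fitting a degree-3 polynomial gives Q(n) = -3n³ + 3n² - 6n - 5.
The constant term is Q(0) = -5.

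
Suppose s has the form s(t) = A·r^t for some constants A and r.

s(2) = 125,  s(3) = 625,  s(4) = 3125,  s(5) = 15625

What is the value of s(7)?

390625

Consecutive ratio: 625/125 = 5, and 3125/625 = 5, so r = 5.
Then A·5^2 = 125 gives A = 5, and s(t) = 5·5^t.
s(7) = 5·5^7 = 390625.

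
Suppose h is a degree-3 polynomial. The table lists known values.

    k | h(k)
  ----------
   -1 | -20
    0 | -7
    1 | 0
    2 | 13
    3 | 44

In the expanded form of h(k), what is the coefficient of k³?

First differences: 13, 7, 13, 31. Second differences: -6, 6, 18. Third differences: 12, 12.
Level-3 differences are constant, so h has degree 3.
Fitting a degree-3 polynomial gives h(k) = 2k³ - 3k² + 8k - 7.
The coefficient of k³ is 2.

2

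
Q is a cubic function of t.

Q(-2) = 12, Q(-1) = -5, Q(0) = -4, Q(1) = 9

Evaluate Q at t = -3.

53

Write Q(t) = at³ + bt² + ct + d; the 4 given values yield a linear system in the 4 coefficients.
Solving, Q(t) = -t³ + 6t² + 8t - 4.
Then Q(-3) = 53.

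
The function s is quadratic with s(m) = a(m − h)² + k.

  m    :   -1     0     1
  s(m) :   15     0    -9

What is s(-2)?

36

First differences -15, -9; second difference 6 = 2a, so a = 3.
Expanding, the m-coefficient is −2ah = -6h; matching it to the data gives h = 2, and then k = -12.
So s(m) = 3(m − 2)² − 12.
s(-2) = 3·(-4)² − 12 = 36.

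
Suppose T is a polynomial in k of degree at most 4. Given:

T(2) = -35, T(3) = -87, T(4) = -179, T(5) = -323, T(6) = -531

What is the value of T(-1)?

First differences: -52, -92, -144, -208. Second differences: -40, -52, -64. Third differences: -12, -12.
Level-3 differences are constant, so T has degree 3.
Fitting a degree-3 polynomial gives T(k) = -2k³ - 2k² - 4k - 3.
Then T(-1) = 1.

1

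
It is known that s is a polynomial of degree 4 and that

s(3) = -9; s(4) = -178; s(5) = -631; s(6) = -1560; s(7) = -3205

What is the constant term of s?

Write s(t) = at^4 + bt³ + ct² + dt + e; the 5 given values yield a linear system in the 5 coefficients.
Solving, s(t) = -2t^4 + 4t³ + 4t² + 5t - 6.
The constant term is s(0) = -6.

-6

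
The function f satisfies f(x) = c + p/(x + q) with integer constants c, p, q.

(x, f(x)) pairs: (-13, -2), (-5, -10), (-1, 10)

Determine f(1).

5

(f(x) − c)(x + q) = p for each data point; the three points give a linear system in c and q, then p follows.
Solving: c = 0, q = 3, p = 20, so f(x) = 20/(x + 3).
Then f(1) = 0 + 20/4 = 5.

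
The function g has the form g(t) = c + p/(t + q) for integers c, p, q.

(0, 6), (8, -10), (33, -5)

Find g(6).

(g(t) − c)(t + q) = p for each data point; the three points give a linear system in c and q, then p follows.
Solving: c = -4, q = -3, p = -30, so g(t) = -4 − 30/(t − 3).
Then g(6) = -4 − 30/3 = -14.

-14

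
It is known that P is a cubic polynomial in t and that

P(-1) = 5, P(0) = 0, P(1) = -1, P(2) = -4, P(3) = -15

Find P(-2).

20

Write P(t) = at³ + bt² + ct + d; the 5 given values yield a linear system in the 4 coefficients.
Solving, P(t) = -t³ + 2t² - 2t.
Then P(-2) = 20.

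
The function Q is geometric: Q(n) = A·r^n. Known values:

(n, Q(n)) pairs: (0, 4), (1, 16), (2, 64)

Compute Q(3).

256

Consecutive ratio: 16/4 = 4, and 64/16 = 4, so r = 4.
Then A·4^0 = 4 gives A = 4, and Q(n) = 4·4^n.
Q(3) = 4·4^3 = 256.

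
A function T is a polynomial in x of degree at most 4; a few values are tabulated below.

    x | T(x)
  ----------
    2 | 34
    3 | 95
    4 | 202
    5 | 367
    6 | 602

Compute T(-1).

7

Write T(x) = ax^4 + bx³ + cx² + dx + e; the 5 given values yield a linear system in the 5 coefficients.
Solving, the leading coefficient vanishes, and T(x) = 2x³ + 5x² - 2x + 2.
Then T(-1) = 7.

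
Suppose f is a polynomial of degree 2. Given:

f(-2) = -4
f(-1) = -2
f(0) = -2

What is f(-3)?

-8

Write f(x) = ax² + bx + c; the 3 given values yield a linear system in the 3 coefficients.
Solving, f(x) = -x² - x - 2.
Then f(-3) = -8.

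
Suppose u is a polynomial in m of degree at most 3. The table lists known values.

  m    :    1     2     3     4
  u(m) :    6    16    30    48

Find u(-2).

First differences: 10, 14, 18. Second differences: 4, 4.
Level-2 differences are constant, so u has degree 2.
Fitting a degree-2 polynomial gives u(m) = 2m² + 4m.
Then u(-2) = 0.

0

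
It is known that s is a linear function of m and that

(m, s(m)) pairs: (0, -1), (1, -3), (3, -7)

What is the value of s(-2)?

3

Write s(m) = am + b; the 3 given values yield a linear system in the 2 coefficients.
Solving, s(m) = -2m - 1.
Then s(-2) = 3.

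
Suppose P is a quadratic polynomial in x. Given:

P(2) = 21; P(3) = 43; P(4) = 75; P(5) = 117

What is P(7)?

First differences: 22, 32, 42. Second differences: 10, 10.
Level-2 differences are constant, so P has degree 2.
Fitting a degree-2 polynomial gives P(x) = 5x² - 3x + 7.
Then P(7) = 231.

231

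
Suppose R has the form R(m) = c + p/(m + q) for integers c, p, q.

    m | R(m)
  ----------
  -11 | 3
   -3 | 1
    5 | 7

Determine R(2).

(R(m) − c)(m + q) = p for each data point; the three points give a linear system in c and q, then p follows.
Solving: c = 4, q = -1, p = 12, so R(m) = 4 + 12/(m − 1).
Then R(2) = 4 + 12/1 = 16.

16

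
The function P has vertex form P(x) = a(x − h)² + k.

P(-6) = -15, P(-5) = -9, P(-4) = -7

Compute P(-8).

-39

First differences 6, 2; second difference -4 = 2a, so a = -2.
Expanding, the x-coefficient is −2ah = 4h; matching it to the data gives h = -4, and then k = -7.
So P(x) = -2(x + 4)² − 7.
P(-8) = -2·(-4)² − 7 = -39.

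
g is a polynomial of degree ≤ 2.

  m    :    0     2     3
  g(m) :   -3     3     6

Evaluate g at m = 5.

Write g(m) = am² + bm + c; the 3 given values yield a linear system in the 3 coefficients.
Solving, the leading coefficient vanishes, and g(m) = 3m - 3.
Then g(5) = 12.

12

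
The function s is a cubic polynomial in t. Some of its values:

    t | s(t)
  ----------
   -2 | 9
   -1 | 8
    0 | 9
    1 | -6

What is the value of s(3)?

-156

Write s(t) = at³ + bt² + ct + d; the 4 given values yield a linear system in the 4 coefficients.
Solving, s(t) = -3t³ - 8t² - 4t + 9.
Then s(3) = -156.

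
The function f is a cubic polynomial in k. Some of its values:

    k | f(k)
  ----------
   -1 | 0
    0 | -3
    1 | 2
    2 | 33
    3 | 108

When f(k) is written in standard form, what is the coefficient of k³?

3

Write f(k) = ak³ + bk² + ck + d; the 5 given values yield a linear system in the 4 coefficients.
Solving, f(k) = 3k³ + 4k² - 2k - 3.
The coefficient of k³ is 3.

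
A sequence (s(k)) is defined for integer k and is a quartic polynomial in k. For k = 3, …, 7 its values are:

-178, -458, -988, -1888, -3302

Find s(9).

Write s(k) = ak^4 + bk³ + ck² + dk + e; the 5 given values yield a linear system in the 5 coefficients.
Solving, s(k) = -k^4 - 2k³ - 4k² - 3k + 2.
Then s(9) = -8368.

-8368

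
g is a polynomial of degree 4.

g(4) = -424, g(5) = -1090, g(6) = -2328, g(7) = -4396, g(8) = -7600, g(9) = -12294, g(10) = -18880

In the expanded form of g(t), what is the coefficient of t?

2

First differences: -666, -1238, -2068, -3204, -4694, -6586. Second differences: -572, -830, -1136, -1490, -1892. Third differences: -258, -306, -354, -402. Fourth differences: -48, -48, -48.
Level-4 differences are constant, so g has degree 4.
Fitting a degree-4 polynomial gives g(t) = -2t^4 + t³ + t² + 2t.
The coefficient of t is 2.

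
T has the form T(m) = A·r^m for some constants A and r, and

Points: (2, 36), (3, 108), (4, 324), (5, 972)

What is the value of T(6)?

Consecutive ratio: 108/36 = 3, and 324/108 = 3, so r = 3.
Then A·3^2 = 36 gives A = 4, and T(m) = 4·3^m.
T(6) = 4·3^6 = 2916.

2916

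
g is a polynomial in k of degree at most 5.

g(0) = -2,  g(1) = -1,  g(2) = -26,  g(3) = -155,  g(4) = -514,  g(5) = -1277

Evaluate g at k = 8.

-8450

First differences: 1, -25, -129, -359, -763. Second differences: -26, -104, -230, -404. Third differences: -78, -126, -174. Fourth differences: -48, -48.
Level-4 differences are constant, so g has degree 4.
Fitting a degree-4 polynomial gives g(k) = -2k^4 - k³ + 4k² - 2.
Then g(8) = -8450.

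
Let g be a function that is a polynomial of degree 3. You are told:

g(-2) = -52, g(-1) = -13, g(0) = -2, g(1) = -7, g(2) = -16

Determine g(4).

2

First differences: 39, 11, -5, -9. Second differences: -28, -16, -4. Third differences: 12, 12.
Level-3 differences are constant, so g has degree 3.
Fitting a degree-3 polynomial gives g(t) = 2t³ - 8t² + t - 2.
Then g(4) = 2.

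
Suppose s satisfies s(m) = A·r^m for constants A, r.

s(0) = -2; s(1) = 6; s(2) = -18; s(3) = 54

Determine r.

-3

Consecutive ratio: 6/(-2) = -3, and -18/6 = -3, so r = -3.
Then A·(-3)^0 = -2 gives A = -2, and s(m) = -2·(-3)^m.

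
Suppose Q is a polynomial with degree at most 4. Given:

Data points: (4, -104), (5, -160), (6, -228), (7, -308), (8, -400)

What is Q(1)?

-8

First differences: -56, -68, -80, -92. Second differences: -12, -12, -12.
Level-2 differences are constant, so Q has degree 2.
Fitting a degree-2 polynomial gives Q(n) = -6n² - 2n.
Then Q(1) = -8.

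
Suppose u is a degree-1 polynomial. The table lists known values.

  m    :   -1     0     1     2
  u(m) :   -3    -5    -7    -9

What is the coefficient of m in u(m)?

First differences: -2, -2, -2.
Level-1 differences are constant, so u has degree 1.
Fitting a degree-1 polynomial gives u(m) = -2m - 5.
The coefficient of m is -2.

-2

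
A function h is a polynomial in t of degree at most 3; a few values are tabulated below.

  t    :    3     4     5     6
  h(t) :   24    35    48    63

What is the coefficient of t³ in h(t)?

First differences: 11, 13, 15. Second differences: 2, 2.
Level-2 differences are constant, so h has degree 2.
Fitting a degree-2 polynomial gives h(t) = t² + 4t + 3.
The coefficient of t³ is 0.

0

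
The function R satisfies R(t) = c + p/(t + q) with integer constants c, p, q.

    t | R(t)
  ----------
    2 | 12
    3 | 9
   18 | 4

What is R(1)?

21

(R(t) − c)(t + q) = p for each data point; the three points give a linear system in c and q, then p follows.
Solving: c = 3, q = 0, p = 18, so R(t) = 3 + 18/(t + 0).
Then R(1) = 3 + 18/1 = 21.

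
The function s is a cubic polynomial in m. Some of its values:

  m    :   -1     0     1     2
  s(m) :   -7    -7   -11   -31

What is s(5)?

-307

Write s(m) = am³ + bm² + cm + d; the 4 given values yield a linear system in the 4 coefficients.
Solving, s(m) = -2m³ - 2m² - 7.
Then s(5) = -307.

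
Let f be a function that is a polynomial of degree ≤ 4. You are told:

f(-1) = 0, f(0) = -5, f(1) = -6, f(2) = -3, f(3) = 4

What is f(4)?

Write f(m) = am^4 + bm³ + cm² + dm + e; the 5 given values yield a linear system in the 5 coefficients.
Solving, the top 2 coefficients vanish, and f(m) = 2m² - 3m - 5.
Then f(4) = 15.

15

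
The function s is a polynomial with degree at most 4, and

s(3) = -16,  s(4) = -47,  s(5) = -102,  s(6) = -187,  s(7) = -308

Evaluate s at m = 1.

First differences: -31, -55, -85, -121. Second differences: -24, -30, -36. Third differences: -6, -6.
Level-3 differences are constant, so s has degree 3.
Fitting a degree-3 polynomial gives s(m) = -m³ + 6m - 7.
Then s(1) = -2.

-2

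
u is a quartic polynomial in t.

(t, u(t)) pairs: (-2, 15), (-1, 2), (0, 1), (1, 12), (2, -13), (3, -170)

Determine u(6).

Write u(t) = at^4 + bt³ + ct² + dt + e; the 6 given values yield a linear system in the 5 coefficients.
Solving, u(t) = -2t^4 - 4t³ + 8t² + 9t + 1.
Then u(6) = -3113.

-3113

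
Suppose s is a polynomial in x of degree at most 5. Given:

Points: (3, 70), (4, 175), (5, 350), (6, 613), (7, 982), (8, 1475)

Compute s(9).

2110

First differences: 105, 175, 263, 369, 493. Second differences: 70, 88, 106, 124. Third differences: 18, 18, 18.
Level-3 differences are constant, so s has degree 3.
Fitting a degree-3 polynomial gives s(x) = 3x³ - x² + x - 5.
Then s(9) = 2110.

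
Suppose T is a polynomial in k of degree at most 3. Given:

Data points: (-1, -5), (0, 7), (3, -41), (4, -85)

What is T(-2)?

-31

Write T(k) = ak³ + bk² + ck + d; the 4 given values yield a linear system in the 4 coefficients.
Solving, the leading coefficient vanishes, and T(k) = -7k² + 5k + 7.
Then T(-2) = -31.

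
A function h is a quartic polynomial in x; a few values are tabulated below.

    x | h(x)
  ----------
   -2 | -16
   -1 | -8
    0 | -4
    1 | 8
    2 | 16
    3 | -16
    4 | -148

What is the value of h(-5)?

-544

Write h(x) = ax^4 + bx³ + cx² + dx + e; the 7 given values yield a linear system in the 5 coefficients.
Solving, h(x) = -x^4 + 5x² + 8x - 4.
Then h(-5) = -544.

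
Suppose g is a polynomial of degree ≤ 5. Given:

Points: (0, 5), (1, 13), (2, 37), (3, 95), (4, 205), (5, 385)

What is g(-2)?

-35

Write g(x) = ax^5 + bx^4 + cx³ + dx² + ex + p; the 6 given values yield a linear system in the 6 coefficients.
Solving, the top 2 coefficients vanish, and g(x) = 3x³ - x² + 6x + 5.
Then g(-2) = -35.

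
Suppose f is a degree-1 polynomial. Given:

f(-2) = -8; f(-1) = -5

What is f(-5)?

-17

Write f(k) = ak + b; the 2 given values yield a linear system in the 2 coefficients.
Solving, f(k) = 3k - 2.
Then f(-5) = -17.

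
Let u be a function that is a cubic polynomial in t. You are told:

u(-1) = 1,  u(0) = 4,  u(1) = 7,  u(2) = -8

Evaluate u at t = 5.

-341

Write u(t) = at³ + bt² + ct + d; the 4 given values yield a linear system in the 4 coefficients.
Solving, u(t) = -3t³ + 6t + 4.
Then u(5) = -341.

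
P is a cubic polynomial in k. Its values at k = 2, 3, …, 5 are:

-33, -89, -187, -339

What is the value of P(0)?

Write P(k) = ak³ + bk² + ck + d; the 4 given values yield a linear system in the 4 coefficients.
Solving, P(k) = -2k³ - 3k² - 3k + 1.
Then P(0) = 1.

1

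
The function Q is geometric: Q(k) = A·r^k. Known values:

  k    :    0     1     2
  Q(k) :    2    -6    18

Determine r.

-3

Consecutive ratio: -6/2 = -3, and 18/(-6) = -3, so r = -3.
Then A·(-3)^0 = 2 gives A = 2, and Q(k) = 2·(-3)^k.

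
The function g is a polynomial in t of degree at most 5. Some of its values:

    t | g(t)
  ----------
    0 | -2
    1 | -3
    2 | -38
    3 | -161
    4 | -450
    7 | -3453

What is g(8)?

Write g(t) = at^5 + bt^4 + ct³ + dt² + et + p; the 6 given values yield a linear system in the 6 coefficients.
Solving, the leading coefficient vanishes, and g(t) = -t^4 - 3t³ - t² + 4t - 2.
Then g(8) = -5666.

-5666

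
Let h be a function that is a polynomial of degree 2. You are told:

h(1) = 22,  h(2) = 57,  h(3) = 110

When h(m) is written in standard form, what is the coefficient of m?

Write h(m) = am² + bm + c; the 3 given values yield a linear system in the 3 coefficients.
Solving, h(m) = 9m² + 8m + 5.
The coefficient of m is 8.

8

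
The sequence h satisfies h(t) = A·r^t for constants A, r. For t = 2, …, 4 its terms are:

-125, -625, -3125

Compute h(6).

Consecutive ratio: -625/(-125) = 5, and -3125/(-625) = 5, so r = 5.
Then A·5^2 = -125 gives A = -5, and h(t) = -5·5^t.
h(6) = -5·5^6 = -78125.

-78125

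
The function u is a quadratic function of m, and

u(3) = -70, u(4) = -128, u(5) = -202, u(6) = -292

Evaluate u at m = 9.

-658

First differences: -58, -74, -90. Second differences: -16, -16.
Level-2 differences are constant, so u has degree 2.
Fitting a degree-2 polynomial gives u(m) = -8m² - 2m + 8.
Then u(9) = -658.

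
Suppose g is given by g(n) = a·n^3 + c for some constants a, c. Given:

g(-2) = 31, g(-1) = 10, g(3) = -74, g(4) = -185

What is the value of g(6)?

From g(-2) = 31 and g(-1) = 10: -8a + c = 31 and -1a + c = 10.
Subtracting: 7a = -21, so a = -3; then c = 31 − (-3)·(-8) = 7.
So g(n) = -3n³ + 7, and g(6) = -641.

-641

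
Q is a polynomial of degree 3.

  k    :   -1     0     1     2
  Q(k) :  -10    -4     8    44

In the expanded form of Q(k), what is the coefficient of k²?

3

Write Q(k) = ak³ + bk² + ck + d; the 4 given values yield a linear system in the 4 coefficients.
Solving, Q(k) = 3k³ + 3k² + 6k - 4.
The coefficient of k² is 3.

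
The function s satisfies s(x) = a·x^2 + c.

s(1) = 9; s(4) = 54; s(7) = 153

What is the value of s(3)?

33

From s(1) = 9 and s(4) = 54: 1a + c = 9 and 16a + c = 54.
Subtracting: 15a = 45, so a = 3; then c = 9 − 3·1 = 6.
So s(x) = 3x² + 6, and s(3) = 33.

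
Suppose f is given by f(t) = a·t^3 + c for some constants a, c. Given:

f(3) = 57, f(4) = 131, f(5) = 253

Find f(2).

From f(3) = 57 and f(4) = 131: 27a + c = 57 and 64a + c = 131.
Subtracting: 37a = 74, so a = 2; then c = 57 − 2·27 = 3.
So f(t) = 2t³ + 3, and f(2) = 19.

19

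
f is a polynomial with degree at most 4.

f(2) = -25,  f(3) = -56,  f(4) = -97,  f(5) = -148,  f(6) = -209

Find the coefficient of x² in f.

First differences: -31, -41, -51, -61. Second differences: -10, -10, -10.
Level-2 differences are constant, so f has degree 2.
Fitting a degree-2 polynomial gives f(x) = -5x² - 6x + 7.
The coefficient of x² is -5.

-5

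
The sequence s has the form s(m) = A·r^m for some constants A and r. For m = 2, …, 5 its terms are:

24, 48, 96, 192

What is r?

2

Consecutive ratio: 48/24 = 2, and 96/48 = 2, so r = 2.
Then A·2^2 = 24 gives A = 6, and s(m) = 6·2^m.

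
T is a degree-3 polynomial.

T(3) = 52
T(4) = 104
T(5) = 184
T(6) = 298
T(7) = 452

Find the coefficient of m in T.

Write T(m) = am³ + bm² + cm + d; the 5 given values yield a linear system in the 4 coefficients.
Solving, T(m) = m³ + 2m² + m + 4.
The coefficient of m is 1.

1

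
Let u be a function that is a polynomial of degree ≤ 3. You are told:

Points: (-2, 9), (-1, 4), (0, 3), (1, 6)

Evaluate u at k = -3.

18

Write u(k) = ak³ + bk² + ck + d; the 4 given values yield a linear system in the 4 coefficients.
Solving, the leading coefficient vanishes, and u(k) = 2k² + k + 3.
Then u(-3) = 18.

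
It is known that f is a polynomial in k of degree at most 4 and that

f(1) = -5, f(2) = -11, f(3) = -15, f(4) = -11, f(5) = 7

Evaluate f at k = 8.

First differences: -6, -4, 4, 18. Second differences: 2, 8, 14. Third differences: 6, 6.
Level-3 differences are constant, so f has degree 3.
Fitting a degree-3 polynomial gives f(k) = k³ - 5k² + 2k - 3.
Then f(8) = 205.

205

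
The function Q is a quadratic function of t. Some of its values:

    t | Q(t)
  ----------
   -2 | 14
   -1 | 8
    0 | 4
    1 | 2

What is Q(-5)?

44

First differences: -6, -4, -2. Second differences: 2, 2.
Level-2 differences are constant, so Q has degree 2.
Fitting a degree-2 polynomial gives Q(t) = t² - 3t + 4.
Then Q(-5) = 44.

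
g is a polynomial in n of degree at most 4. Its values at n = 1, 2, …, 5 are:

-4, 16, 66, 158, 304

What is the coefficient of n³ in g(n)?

First differences: 20, 50, 92, 146. Second differences: 30, 42, 54. Third differences: 12, 12.
Level-3 differences are constant, so g has degree 3.
Fitting a degree-3 polynomial gives g(n) = 2n³ + 3n² - 3n - 6.
The coefficient of n³ is 2.

2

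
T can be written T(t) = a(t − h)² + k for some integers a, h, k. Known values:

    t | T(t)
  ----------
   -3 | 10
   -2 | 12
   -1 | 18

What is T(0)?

28

First differences 2, 6; second difference 4 = 2a, so a = 2.
Expanding, the t-coefficient is −2ah = -4h; matching it to the data gives h = -3, and then k = 10.
So T(t) = 2(t + 3)² + 10.
T(0) = 2·3² + 10 = 28.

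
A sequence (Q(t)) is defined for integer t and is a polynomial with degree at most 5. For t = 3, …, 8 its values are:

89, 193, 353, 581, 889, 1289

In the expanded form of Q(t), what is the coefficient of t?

2

First differences: 104, 160, 228, 308, 400. Second differences: 56, 68, 80, 92. Third differences: 12, 12, 12.
Level-3 differences are constant, so Q has degree 3.
Fitting a degree-3 polynomial gives Q(t) = 2t³ + 4t² + 2t - 7.
The coefficient of t is 2.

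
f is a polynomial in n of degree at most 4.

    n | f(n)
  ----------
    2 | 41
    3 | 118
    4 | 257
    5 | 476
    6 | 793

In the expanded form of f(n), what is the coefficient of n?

0

First differences: 77, 139, 219, 317. Second differences: 62, 80, 98. Third differences: 18, 18.
Level-3 differences are constant, so f has degree 3.
Fitting a degree-3 polynomial gives f(n) = 3n³ + 4n² + 1.
The coefficient of n is 0.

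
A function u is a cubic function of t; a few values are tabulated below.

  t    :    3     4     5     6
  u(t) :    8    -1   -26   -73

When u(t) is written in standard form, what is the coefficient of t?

Write u(t) = at³ + bt² + ct + d; the 4 given values yield a linear system in the 4 coefficients.
Solving, u(t) = -t³ + 4t² - 1.
The coefficient of t is 0.

0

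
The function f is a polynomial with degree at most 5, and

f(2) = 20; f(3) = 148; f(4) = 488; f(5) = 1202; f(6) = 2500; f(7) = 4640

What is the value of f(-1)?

First differences: 128, 340, 714, 1298, 2140. Second differences: 212, 374, 584, 842. Third differences: 162, 210, 258. Fourth differences: 48, 48.
Level-4 differences are constant, so f has degree 4.
Fitting a degree-4 polynomial gives f(k) = 2k^4 - k³ + 5k² - 8k - 8.
Then f(-1) = 8.

8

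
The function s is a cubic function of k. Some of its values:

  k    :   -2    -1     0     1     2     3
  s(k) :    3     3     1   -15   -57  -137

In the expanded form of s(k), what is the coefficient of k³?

-2

First differences: 0, -2, -16, -42, -80. Second differences: -2, -14, -26, -38. Third differences: -12, -12, -12.
Level-3 differences are constant, so s has degree 3.
Fitting a degree-3 polynomial gives s(k) = -2k³ - 7k² - 7k + 1.
The coefficient of k³ is -2.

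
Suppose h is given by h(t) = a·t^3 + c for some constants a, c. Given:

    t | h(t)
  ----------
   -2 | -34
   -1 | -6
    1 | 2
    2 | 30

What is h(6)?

862

From h(-2) = -34 and h(-1) = -6: -8a + c = -34 and -1a + c = -6.
Subtracting: 7a = 28, so a = 4; then c = -34 − 4·(-8) = -2.
So h(t) = 4t³ − 2, and h(6) = 862.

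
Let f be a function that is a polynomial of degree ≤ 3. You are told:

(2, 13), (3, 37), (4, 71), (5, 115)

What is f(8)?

Write f(k) = ak³ + bk² + ck + d; the 4 given values yield a linear system in the 4 coefficients.
Solving, the leading coefficient vanishes, and f(k) = 5k² - k - 5.
Then f(8) = 307.

307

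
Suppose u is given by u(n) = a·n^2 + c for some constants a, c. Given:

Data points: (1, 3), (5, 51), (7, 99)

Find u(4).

From u(1) = 3 and u(5) = 51: 1a + c = 3 and 25a + c = 51.
Subtracting: 24a = 48, so a = 2; then c = 3 − 2·1 = 1.
So u(n) = 2n² + 1, and u(4) = 33.

33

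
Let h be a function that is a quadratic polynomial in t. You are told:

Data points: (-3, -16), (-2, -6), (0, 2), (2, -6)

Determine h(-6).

Write h(t) = at² + bt + c; the 4 given values yield a linear system in the 3 coefficients.
Solving, h(t) = -2t² + 2.
Then h(-6) = -70.

-70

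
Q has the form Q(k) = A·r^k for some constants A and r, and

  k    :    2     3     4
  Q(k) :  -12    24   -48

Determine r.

Consecutive ratio: 24/(-12) = -2, and -48/24 = -2, so r = -2.
Then A·(-2)^2 = -12 gives A = -3, and Q(k) = -3·(-2)^k.

-2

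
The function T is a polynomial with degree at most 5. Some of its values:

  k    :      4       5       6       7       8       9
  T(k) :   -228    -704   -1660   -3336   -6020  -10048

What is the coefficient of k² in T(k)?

2

First differences: -476, -956, -1676, -2684, -4028. Second differences: -480, -720, -1008, -1344. Third differences: -240, -288, -336. Fourth differences: -48, -48.
Level-4 differences are constant, so T has degree 4.
Fitting a degree-4 polynomial gives T(k) = -2k^4 + 4k³ + 2k² - 4.
The coefficient of k² is 2.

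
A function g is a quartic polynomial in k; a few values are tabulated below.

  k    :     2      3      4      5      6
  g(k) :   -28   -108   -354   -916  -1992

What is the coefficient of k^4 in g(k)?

-2

Write g(k) = ak^4 + bk³ + ck² + dk + e; the 5 given values yield a linear system in the 5 coefficients.
Solving, g(k) = -2k^4 + 3k³ - 7k - 6.
The coefficient of k^4 is -2.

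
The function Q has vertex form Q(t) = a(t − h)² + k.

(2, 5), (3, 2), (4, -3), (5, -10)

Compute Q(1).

6

First differences -3, -5, -7; second difference -2 = 2a, so a = -1.
Expanding, the t-coefficient is −2ah = 2h; matching it to the data gives h = 1, and then k = 6.
So Q(t) = -1(t − 1)² + 6.
Q(1) = -1·0² + 6 = 6.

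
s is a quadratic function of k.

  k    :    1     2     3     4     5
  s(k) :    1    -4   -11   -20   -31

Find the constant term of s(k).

Write s(k) = ak² + bk + c; the 5 given values yield a linear system in the 3 coefficients.
Solving, s(k) = -k² - 2k + 4.
The constant term is s(0) = 4.

4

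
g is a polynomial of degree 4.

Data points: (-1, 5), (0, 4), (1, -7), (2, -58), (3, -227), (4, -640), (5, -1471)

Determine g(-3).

First differences: -1, -11, -51, -169, -413, -831. Second differences: -10, -40, -118, -244, -418. Third differences: -30, -78, -126, -174. Fourth differences: -48, -48, -48.
Level-4 differences are constant, so g has degree 4.
Fitting a degree-4 polynomial gives g(t) = -2t^4 - t³ - 3t² - 5t + 4.
Then g(-3) = -143.

-143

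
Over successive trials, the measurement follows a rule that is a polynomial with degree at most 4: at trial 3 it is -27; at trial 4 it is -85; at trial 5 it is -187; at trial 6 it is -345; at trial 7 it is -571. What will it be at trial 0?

3

Write the value at m as u(m).
First differences: -58, -102, -158, -226. Second differences: -44, -56, -68. Third differences: -12, -12.
Level-3 differences are constant, so u has degree 3.
Fitting a degree-3 polynomial gives u(m) = -2m³ + 2m² + 2m + 3.
Then u(0) = 3.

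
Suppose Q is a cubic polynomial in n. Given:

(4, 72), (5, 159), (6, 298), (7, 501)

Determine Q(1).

Write Q(n) = an³ + bn² + cn + d; the 4 given values yield a linear system in the 4 coefficients.
Solving, Q(n) = 2n³ - 4n² + n + 4.
Then Q(1) = 3.

3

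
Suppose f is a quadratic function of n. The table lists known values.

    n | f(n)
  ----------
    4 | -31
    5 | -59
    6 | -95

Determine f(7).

-139

Write f(n) = an² + bn + c; the 3 given values yield a linear system in the 3 coefficients.
Solving, f(n) = -4n² + 8n + 1.
Then f(7) = -139.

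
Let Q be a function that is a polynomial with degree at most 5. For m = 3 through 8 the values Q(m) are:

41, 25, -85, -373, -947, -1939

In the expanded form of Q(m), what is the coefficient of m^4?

-1

First differences: -16, -110, -288, -574, -992. Second differences: -94, -178, -286, -418. Third differences: -84, -108, -132. Fourth differences: -24, -24.
Level-4 differences are constant, so Q has degree 4.
Fitting a degree-4 polynomial gives Q(m) = -m^4 + 4m³ + 2m² - 3m + 5.
The coefficient of m^4 is -1.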